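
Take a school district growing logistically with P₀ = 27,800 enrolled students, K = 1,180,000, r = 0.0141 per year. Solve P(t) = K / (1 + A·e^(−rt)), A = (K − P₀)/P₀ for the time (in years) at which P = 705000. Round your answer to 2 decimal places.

A = (1180000 − 27800)/27800 = 41.44604
705000 = 1180000/(1 + 41.44604·e^(−0.0141t)) → 1 + 41.44604·e^(−0.0141t) = 1.67376
e^(−0.0141t) = 0.016256 → t = ln(61.51465)/0.0141 = 4.11928/0.0141

t ≈ 292.15 years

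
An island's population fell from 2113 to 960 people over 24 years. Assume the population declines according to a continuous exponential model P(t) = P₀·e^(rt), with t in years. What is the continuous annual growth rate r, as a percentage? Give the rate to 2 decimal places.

r ≈ -3.29% per year

960 = 2113 · e^(r·24)
e^(24r) = 960/2113 = 0.45433
r = ln(0.45433) / 24 = -0.78893 / 24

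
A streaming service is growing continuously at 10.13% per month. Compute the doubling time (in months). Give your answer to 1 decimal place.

doubling time = ln(2) / |r| = 0.69315 / 0.1013

doubling time ≈ 6.8 months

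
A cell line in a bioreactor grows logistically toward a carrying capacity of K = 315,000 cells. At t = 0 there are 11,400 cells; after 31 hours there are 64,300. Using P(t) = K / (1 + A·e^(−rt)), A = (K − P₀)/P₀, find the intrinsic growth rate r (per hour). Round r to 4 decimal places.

r ≈ 0.0620 per hour

A = (315000 − 11400)/11400 = 26.63158
64300 = 315000/(1 + 26.63158·e^(−r·31)) → e^(−31r) = (4.89891 − 1)/26.63158 = 0.146402
r = −ln(0.146402)/31 = 1.9214/31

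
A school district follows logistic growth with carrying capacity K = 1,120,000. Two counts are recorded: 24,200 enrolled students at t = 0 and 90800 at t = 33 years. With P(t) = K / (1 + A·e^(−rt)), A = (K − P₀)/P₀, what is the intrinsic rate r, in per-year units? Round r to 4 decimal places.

A = (1120000 − 24200)/24200 = 45.28099
90800 = 1120000/(1 + 45.28099·e^(−r·33)) → e^(−33r) = (12.3348 − 1)/45.28099 = 0.250321
r = −ln(0.250321)/33 = 1.38501/33

r ≈ 0.0420 per year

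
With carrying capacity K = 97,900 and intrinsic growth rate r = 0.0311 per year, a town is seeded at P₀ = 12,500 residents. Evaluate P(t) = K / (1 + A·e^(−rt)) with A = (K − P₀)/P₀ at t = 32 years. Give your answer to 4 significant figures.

≈ 27,770 residents

A = (97900 − 12500)/12500 = 6.832
P(32) = 97900 / (1 + 6.832·e^(−0.0311·32)) = 97900 / (1 + 6.832·0.36965)
= 97900 / 3.52545 ≈ 27769.54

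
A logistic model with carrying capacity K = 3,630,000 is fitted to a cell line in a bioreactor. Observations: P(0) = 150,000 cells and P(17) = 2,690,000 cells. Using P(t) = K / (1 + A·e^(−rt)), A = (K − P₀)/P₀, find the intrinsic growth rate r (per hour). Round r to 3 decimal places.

A = (3630000 − 150000)/150000 = 23.2
2690000 = 3630000/(1 + 23.2·e^(−r·17)) → e^(−17r) = (1.34944 − 1)/23.2 = 0.015062
r = −ln(0.015062)/17 = 4.19557/17

r ≈ 0.247 per hour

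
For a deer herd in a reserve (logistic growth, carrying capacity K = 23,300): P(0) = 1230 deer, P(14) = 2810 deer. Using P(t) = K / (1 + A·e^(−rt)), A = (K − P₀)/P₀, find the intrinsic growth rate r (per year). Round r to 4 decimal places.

r ≈ 0.0643 per year

A = (23300 − 1230)/1230 = 17.94309
2810 = 23300/(1 + 17.94309·e^(−r·14)) → e^(−14r) = (8.29181 − 1)/17.94309 = 0.406386
r = −ln(0.406386)/14 = 0.90045/14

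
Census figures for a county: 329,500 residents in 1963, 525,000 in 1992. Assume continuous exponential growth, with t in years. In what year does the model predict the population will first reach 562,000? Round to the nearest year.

year 1996

r = ln(525000/329500) / 29 = 0.46582/29 ≈ 0.016063 per year
t = ln(562000/329500) / r = 0.53393/0.016063 ≈ 33.24 years after 1963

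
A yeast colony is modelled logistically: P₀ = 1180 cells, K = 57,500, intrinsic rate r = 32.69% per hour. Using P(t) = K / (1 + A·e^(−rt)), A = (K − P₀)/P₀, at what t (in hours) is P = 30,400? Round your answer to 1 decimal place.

A = (57500 − 1180)/1180 = 47.72881
30400 = 57500/(1 + 47.72881·e^(−0.3269t)) → 1 + 47.72881·e^(−0.3269t) = 1.89145
e^(−0.3269t) = 0.018677 → t = ln(53.54081)/0.3269 = 3.98044/0.3269

t ≈ 12.2 hours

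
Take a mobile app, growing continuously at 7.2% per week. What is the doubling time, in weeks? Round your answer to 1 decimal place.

doubling time ≈ 9.6 weeks

doubling time = ln(2) / |r| = 0.69315 / 0.072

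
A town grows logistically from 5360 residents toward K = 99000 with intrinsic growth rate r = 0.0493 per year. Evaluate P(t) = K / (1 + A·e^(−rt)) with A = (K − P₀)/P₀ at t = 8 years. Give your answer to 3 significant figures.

≈ 7,750 residents

A = (99000 − 5360)/5360 = 17.47015
P(8) = 99000 / (1 + 17.47015·e^(−0.0493·8)) = 99000 / (1 + 17.47015·0.674084)
= 99000 / 12.77635 ≈ 7748.69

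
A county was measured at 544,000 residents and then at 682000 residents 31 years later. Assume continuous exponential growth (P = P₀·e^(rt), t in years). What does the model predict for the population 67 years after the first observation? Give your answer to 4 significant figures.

r = ln(682000/544000) / 31 ≈ 0.007293 per year
P(67) = 544000 · e^(0.007293·67) = 544000 · 1.63007 ≈ 886760.25

≈ 886,800 residents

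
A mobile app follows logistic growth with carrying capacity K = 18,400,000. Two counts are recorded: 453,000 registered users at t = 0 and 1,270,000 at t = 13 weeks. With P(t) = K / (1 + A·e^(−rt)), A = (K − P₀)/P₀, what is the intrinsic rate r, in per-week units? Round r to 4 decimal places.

A = (18400000 − 453000)/453000 = 39.6181
1270000 = 18400000/(1 + 39.6181·e^(−r·13)) → e^(−13r) = (14.48819 − 1)/39.6181 = 0.340455
r = −ln(0.340455)/13 = 1.07747/13

r ≈ 0.0829 per week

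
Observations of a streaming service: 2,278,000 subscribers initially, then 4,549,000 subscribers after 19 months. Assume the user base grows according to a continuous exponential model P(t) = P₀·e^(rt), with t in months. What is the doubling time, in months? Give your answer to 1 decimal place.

doubling time ≈ 19.0 months

r = ln(4549000/2278000) / 19 = ln(1.99693) / 19 ≈ 0.036401 per month
doubling time = ln 2 / |r| = 0.69315 / 0.036401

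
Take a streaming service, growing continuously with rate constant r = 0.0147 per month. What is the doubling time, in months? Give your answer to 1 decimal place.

doubling time = ln(2) / |r| = 0.69315 / 0.0147

doubling time ≈ 47.2 months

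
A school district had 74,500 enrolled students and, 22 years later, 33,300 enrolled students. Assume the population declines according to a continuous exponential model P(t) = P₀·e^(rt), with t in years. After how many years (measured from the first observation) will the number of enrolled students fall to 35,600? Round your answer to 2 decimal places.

r = ln(33300/74500) / 22 ≈ -0.036602 per year
t = ln(35600/74500) / r = -0.73845 / -0.036602 ≈ 20.175

t ≈ 20.18 years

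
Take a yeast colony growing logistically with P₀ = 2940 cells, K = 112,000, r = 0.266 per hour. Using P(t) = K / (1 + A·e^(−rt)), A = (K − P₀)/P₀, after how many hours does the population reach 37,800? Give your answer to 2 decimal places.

A = (112000 − 2940)/2940 = 37.09524
37800 = 112000/(1 + 37.09524·e^(−0.266t)) → 1 + 37.09524·e^(−0.266t) = 2.96296
e^(−0.266t) = 0.052917 → t = ln(18.89757)/0.266 = 2.93903/0.266

t ≈ 11.05 hours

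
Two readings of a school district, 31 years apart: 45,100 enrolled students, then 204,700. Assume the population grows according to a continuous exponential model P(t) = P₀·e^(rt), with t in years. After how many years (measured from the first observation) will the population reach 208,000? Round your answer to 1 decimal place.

r = ln(204700/45100) / 31 ≈ 0.048796 per year
t = ln(208000/45100) / r = 1.52866 / 0.048796 ≈ 31.328

t ≈ 31.3 years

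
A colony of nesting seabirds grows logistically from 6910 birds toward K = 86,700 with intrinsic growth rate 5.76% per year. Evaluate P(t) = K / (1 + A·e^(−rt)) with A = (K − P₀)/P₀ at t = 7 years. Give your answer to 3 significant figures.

A = (86700 − 6910)/6910 = 11.54703
P(7) = 86700 / (1 + 11.54703·e^(−0.0576·7)) = 86700 / (1 + 11.54703·0.668178)
= 86700 / 8.71548 ≈ 9947.82

≈ 9,950 birds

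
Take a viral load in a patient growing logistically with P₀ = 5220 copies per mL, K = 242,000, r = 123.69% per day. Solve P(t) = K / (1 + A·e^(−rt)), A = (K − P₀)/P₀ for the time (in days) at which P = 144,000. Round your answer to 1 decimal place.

A = (242000 − 5220)/5220 = 45.36015
144000 = 242000/(1 + 45.36015·e^(−1.2369t)) → 1 + 45.36015·e^(−1.2369t) = 1.68056
e^(−1.2369t) = 0.015003 → t = ln(66.65165)/1.2369 = 4.19948/1.2369

t ≈ 3.4 days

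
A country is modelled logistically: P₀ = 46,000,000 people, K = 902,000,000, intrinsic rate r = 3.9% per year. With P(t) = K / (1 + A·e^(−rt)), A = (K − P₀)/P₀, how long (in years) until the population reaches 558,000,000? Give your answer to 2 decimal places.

A = (902000000 − 46000000)/46000000 = 18.6087
558000000 = 902000000/(1 + 18.6087·e^(−0.039t)) → 1 + 18.6087·e^(−0.039t) = 1.61649
e^(−0.039t) = 0.033129 → t = ln(30.18504)/0.039 = 3.40735/0.039

t ≈ 87.37 years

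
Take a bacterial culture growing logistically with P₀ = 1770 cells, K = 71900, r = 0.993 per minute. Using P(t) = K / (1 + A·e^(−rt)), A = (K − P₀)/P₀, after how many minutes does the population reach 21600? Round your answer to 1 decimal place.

t ≈ 2.9 minutes

A = (71900 − 1770)/1770 = 39.62147
21600 = 71900/(1 + 39.62147·e^(−0.993t)) → 1 + 39.62147·e^(−0.993t) = 3.3287
e^(−0.993t) = 0.058774 → t = ln(17.01439)/0.993 = 2.83406/0.993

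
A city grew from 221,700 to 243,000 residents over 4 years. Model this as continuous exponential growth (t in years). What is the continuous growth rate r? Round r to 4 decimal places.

243000 = 221700 · e^(r·4)
e^(4r) = 243000/221700 = 1.09608
r = ln(1.09608) / 4 = 0.09174 / 4

r ≈ 0.0229 per year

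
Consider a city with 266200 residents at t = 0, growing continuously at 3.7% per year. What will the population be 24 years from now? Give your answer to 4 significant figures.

≈ 646,900 residents

P(24) = 266200 · e^(0.037·24) = 266200 · e^(0.888)
= 266200 · 2.43026 ≈ 646936.35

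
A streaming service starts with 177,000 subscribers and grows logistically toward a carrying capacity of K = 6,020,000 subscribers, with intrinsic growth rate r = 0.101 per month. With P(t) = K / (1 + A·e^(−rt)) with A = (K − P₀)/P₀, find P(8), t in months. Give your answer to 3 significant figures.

≈ 383,000 subscribers

A = (6020000 − 177000)/177000 = 33.0113
P(8) = 6020000 / (1 + 33.0113·e^(−0.101·8)) = 6020000 / (1 + 33.0113·0.445749)
= 6020000 / 15.71474 ≈ 383079.76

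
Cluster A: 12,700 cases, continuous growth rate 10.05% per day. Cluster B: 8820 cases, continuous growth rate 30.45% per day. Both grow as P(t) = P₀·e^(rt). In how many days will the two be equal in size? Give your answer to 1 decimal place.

t ≈ 1.8 days

12700·e^(0.1005t) = 8820·e^(0.3045t)
12700/8820 = e^((0.3045 − 0.1005)t) → ln(1.43991) = 0.204·t
t = 0.36458 / 0.204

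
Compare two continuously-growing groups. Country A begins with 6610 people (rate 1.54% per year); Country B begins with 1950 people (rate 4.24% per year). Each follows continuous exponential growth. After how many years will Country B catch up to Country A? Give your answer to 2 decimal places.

6610·e^(0.0154t) = 1950·e^(0.0424t)
6610/1950 = e^((0.0424 − 0.0154)t) → ln(3.38974) = 0.027·t
t = 1.22075 / 0.027

t ≈ 45.21 years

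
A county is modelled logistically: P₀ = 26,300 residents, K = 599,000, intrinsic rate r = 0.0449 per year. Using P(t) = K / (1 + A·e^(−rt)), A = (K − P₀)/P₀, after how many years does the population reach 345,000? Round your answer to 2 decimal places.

A = (599000 − 26300)/26300 = 21.77567
345000 = 599000/(1 + 21.77567·e^(−0.0449t)) → 1 + 21.77567·e^(−0.0449t) = 1.73623
e^(−0.0449t) = 0.03381 → t = ln(29.57718)/0.0449 = 3.387/0.0449

t ≈ 75.43 years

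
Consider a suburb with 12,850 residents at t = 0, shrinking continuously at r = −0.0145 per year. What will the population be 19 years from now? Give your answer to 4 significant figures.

P(19) = 12850 · e^(-0.0145·19) = 12850 · e^(-0.2755)
= 12850 · 0.75919 ≈ 9755.62

≈ 9,756 residents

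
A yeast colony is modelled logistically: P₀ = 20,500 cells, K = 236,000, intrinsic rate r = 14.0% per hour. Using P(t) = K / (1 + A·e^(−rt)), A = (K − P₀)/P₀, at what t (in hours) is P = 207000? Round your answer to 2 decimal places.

t ≈ 30.84 hours

A = (236000 − 20500)/20500 = 10.5122
207000 = 236000/(1 + 10.5122·e^(−0.14t)) → 1 + 10.5122·e^(−0.14t) = 1.1401
e^(−0.14t) = 0.013327 → t = ln(75.03532)/0.14 = 4.31796/0.14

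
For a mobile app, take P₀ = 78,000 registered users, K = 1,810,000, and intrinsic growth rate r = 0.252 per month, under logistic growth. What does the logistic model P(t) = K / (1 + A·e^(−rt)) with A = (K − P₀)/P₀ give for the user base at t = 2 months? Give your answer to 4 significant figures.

A = (1810000 − 78000)/78000 = 22.20513
P(2) = 1810000 / (1 + 22.20513·e^(−0.252·2)) = 1810000 / (1 + 22.20513·0.604109)
= 1810000 / 14.41433 ≈ 125569.52

≈ 125,600 registered users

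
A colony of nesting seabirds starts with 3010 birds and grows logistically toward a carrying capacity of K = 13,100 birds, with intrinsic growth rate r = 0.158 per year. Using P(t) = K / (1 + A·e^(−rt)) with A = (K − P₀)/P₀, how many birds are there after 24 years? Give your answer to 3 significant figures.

A = (13100 − 3010)/3010 = 3.35216
P(24) = 13100 / (1 + 3.35216·e^(−0.158·24)) = 13100 / (1 + 3.35216·0.02255)
= 13100 / 1.07559 ≈ 12179.33

≈ 12,200 birds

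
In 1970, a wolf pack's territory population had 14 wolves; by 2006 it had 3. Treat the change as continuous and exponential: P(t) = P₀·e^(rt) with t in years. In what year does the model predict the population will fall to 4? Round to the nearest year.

year 1999

r = ln(3/14) / 36 = -1.54045/36 ≈ -0.04279 per year
t = ln(4/14) / r = -1.25276/-0.04279 ≈ 29.28 years after 1970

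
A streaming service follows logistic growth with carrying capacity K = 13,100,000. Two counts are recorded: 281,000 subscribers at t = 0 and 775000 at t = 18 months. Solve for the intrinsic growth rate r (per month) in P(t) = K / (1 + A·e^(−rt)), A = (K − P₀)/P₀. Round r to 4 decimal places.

A = (13100000 − 281000)/281000 = 45.61922
775000 = 13100000/(1 + 45.61922·e^(−r·18)) → e^(−18r) = (16.90323 − 1)/45.61922 = 0.348608
r = −ln(0.348608)/18 = 1.05381/18

r ≈ 0.0585 per month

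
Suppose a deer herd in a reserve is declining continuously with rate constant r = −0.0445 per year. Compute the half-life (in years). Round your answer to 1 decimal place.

half-life = ln(2) / |r| = 0.69315 / 0.0445

half-life ≈ 15.6 years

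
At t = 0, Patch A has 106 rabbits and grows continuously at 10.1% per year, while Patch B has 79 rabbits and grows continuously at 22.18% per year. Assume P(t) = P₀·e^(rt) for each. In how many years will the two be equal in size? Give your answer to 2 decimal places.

106·e^(0.101t) = 79·e^(0.2218t)
106/79 = e^((0.2218 − 0.101)t) → ln(1.34177) = 0.1208·t
t = 0.29399 / 0.1208

t ≈ 2.43 years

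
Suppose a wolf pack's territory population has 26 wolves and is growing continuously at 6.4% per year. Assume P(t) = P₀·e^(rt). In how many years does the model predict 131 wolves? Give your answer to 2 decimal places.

t ≈ 25.27 years

131 = 26 · e^(0.064·t)
t = ln(131/26) / 0.064 = ln(5.03846) / 0.064 = 1.6171 / 0.064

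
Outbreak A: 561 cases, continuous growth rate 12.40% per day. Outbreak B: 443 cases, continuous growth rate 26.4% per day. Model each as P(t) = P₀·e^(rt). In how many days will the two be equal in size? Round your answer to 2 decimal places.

561·e^(0.124t) = 443·e^(0.264t)
561/443 = e^((0.264 − 0.124)t) → ln(1.26637) = 0.14·t
t = 0.23615 / 0.14

t ≈ 1.69 days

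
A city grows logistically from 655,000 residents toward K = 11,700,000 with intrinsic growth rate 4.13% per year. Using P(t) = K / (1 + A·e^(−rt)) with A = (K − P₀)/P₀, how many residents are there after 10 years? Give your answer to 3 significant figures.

A = (11700000 − 655000)/655000 = 16.8626
P(10) = 11700000 / (1 + 16.8626·e^(−0.0413·10)) = 11700000 / (1 + 16.8626·0.661662)
= 11700000 / 12.15734 ≈ 962381.31

≈ 962,000 residents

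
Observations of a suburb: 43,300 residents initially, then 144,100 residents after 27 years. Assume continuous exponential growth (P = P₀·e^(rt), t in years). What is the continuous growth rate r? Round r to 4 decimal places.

r ≈ 0.0445 per year

144100 = 43300 · e^(r·27)
e^(27r) = 144100/43300 = 3.32794
r = ln(3.32794) / 27 = 1.20235 / 27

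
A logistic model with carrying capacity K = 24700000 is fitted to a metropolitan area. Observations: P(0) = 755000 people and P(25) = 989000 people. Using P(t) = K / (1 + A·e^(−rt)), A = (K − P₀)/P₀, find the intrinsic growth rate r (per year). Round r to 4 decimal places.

A = (24700000 − 755000)/755000 = 31.71523
989000 = 24700000/(1 + 31.71523·e^(−r·25)) → e^(−25r) = (24.97472 − 1)/31.71523 = 0.755937
r = −ln(0.755937)/25 = 0.2798/25

r ≈ 0.0112 per year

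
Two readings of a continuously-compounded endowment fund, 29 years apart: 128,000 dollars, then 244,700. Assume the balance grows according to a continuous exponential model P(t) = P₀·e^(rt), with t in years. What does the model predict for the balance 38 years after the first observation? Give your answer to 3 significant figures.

r = ln(244700/128000) / 29 ≈ 0.022345 per year
P(38) = 128000 · e^(0.022345·38) = 128000 · 2.33756 ≈ 299207.48

≈ 299,000 dollars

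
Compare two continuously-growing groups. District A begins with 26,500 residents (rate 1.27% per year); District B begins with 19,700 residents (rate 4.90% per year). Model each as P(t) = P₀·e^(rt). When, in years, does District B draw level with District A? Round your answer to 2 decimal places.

26500·e^(0.0127t) = 19700·e^(0.049t)
26500/19700 = e^((0.049 − 0.0127)t) → ln(1.34518) = 0.0363·t
t = 0.29653 / 0.0363

t ≈ 8.17 years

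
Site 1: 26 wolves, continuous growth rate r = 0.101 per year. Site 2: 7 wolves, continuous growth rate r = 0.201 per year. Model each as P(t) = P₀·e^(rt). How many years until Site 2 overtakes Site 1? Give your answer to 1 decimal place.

26·e^(0.101t) = 7·e^(0.201t)
26/7 = e^((0.201 − 0.101)t) → ln(3.71429) = 0.1·t
t = 1.31219 / 0.1

t ≈ 13.1 years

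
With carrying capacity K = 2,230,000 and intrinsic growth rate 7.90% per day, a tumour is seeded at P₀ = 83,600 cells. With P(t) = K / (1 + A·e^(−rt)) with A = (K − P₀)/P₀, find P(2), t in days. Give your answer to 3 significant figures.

≈ 97,300 cells

A = (2230000 − 83600)/83600 = 25.67464
P(2) = 2230000 / (1 + 25.67464·e^(−0.079·2)) = 2230000 / (1 + 25.67464·0.85385)
= 2230000 / 22.92229 ≈ 97285.23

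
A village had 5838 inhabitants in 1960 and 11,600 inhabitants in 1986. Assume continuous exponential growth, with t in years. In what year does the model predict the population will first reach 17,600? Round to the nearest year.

year 2002

r = ln(11600/5838) / 26 = 0.68662/26 ≈ 0.026408 per year
t = ln(17600/5838) / r = 1.10351/0.026408 ≈ 41.79 years after 1960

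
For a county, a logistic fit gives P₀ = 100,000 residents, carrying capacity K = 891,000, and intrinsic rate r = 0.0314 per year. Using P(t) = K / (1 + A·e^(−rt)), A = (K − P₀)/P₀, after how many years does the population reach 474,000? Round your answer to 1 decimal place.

t ≈ 69.9 years

A = (891000 − 100000)/100000 = 7.91
474000 = 891000/(1 + 7.91·e^(−0.0314t)) → 1 + 7.91·e^(−0.0314t) = 1.87975
e^(−0.0314t) = 0.11122 → t = ln(8.99122)/0.0314 = 2.19625/0.0314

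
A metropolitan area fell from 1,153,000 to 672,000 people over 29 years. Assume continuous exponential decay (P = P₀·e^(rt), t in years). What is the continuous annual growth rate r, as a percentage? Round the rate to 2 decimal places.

r ≈ -1.86% per year

672000 = 1153000 · e^(r·29)
e^(29r) = 672000/1153000 = 0.58283
r = ln(0.58283) / 29 = -0.53986 / 29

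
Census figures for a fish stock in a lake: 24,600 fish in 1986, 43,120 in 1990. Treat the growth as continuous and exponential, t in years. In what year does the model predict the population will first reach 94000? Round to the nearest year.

r = ln(43120/24600) / 4 = 0.56124/4 ≈ 0.14031 per year
t = ln(94000/24600) / r = 1.34055/0.14031 ≈ 9.55 years after 1986

year 1996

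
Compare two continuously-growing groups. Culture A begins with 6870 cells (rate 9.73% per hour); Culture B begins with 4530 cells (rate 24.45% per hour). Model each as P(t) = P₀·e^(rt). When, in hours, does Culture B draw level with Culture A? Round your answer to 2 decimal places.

t ≈ 2.83 hours

6870·e^(0.0973t) = 4530·e^(0.2445t)
6870/4530 = e^((0.2445 − 0.0973)t) → ln(1.51656) = 0.1472·t
t = 0.41644 / 0.1472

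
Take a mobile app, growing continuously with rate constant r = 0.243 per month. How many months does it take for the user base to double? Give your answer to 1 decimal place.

doubling time ≈ 2.9 months

doubling time = ln(2) / |r| = 0.69315 / 0.243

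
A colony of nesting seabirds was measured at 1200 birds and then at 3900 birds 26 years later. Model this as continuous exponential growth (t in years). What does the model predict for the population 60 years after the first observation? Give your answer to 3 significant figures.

r = ln(3900/1200) / 26 ≈ 0.045333 per year
P(60) = 1200 · e^(0.045333·60) = 1200 · 15.17991 ≈ 18215.9

≈ 18,200 birds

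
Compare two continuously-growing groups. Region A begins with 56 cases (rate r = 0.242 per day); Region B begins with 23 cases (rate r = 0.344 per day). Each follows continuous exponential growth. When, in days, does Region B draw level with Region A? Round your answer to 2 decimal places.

56·e^(0.242t) = 23·e^(0.344t)
56/23 = e^((0.344 − 0.242)t) → ln(2.43478) = 0.102·t
t = 0.88986 / 0.102

t ≈ 8.72 days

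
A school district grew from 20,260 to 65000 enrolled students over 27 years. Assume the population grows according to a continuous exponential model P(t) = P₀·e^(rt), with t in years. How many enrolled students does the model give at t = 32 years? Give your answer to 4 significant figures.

r = ln(65000/20260) / 27 ≈ 0.043176 per year
P(32) = 20260 · e^(0.043176·32) = 20260 · 3.98133 ≈ 80661.78

≈ 80,660 enrolled students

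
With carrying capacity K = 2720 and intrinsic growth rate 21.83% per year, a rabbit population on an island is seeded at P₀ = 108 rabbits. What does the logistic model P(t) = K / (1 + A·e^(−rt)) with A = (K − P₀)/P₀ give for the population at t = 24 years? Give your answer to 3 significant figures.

≈ 2,410 rabbits

A = (2720 − 108)/108 = 24.18519
P(24) = 2720 / (1 + 24.18519·e^(−0.2183·24)) = 2720 / (1 + 24.18519·0.005304)
= 2720 / 1.12829 ≈ 2410.73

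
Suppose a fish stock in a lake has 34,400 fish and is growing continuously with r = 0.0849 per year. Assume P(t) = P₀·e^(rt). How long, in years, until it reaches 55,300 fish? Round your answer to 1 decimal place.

55300 = 34400 · e^(0.0849·t)
t = ln(55300/34400) / 0.0849 = ln(1.60756) / 0.0849 = 0.47472 / 0.0849

t ≈ 5.6 years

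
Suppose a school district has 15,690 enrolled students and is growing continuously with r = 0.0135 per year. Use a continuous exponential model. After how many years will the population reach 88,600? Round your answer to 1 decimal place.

t ≈ 128.2 years

88600 = 15690 · e^(0.0135·t)
t = ln(88600/15690) / 0.0135 = ln(5.64691) / 0.0135 = 1.73111 / 0.0135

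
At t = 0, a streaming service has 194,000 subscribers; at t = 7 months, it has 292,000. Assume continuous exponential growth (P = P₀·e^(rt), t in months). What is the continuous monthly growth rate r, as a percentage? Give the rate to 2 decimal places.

r ≈ 5.84% per month

292000 = 194000 · e^(r·7)
e^(7r) = 292000/194000 = 1.50515
r = ln(1.50515) / 7 = 0.4089 / 7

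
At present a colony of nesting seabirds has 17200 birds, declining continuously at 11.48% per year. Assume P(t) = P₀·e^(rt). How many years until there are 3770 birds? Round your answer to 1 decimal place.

t ≈ 13.2 years

3770 = 17200 · e^(-0.1148·t)
t = ln(3770/17200) / -0.1148 = ln(0.21919) / -0.1148 = -1.51783 / -0.1148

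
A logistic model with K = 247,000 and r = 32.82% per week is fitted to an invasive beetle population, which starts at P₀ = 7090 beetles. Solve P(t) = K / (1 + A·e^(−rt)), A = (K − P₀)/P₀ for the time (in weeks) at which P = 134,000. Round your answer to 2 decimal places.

t ≈ 11.25 weeks

A = (247000 − 7090)/7090 = 33.8378
134000 = 247000/(1 + 33.8378·e^(−0.3282t)) → 1 + 33.8378·e^(−0.3282t) = 1.84328
e^(−0.3282t) = 0.024921 → t = ln(40.12624)/0.3282 = 3.69203/0.3282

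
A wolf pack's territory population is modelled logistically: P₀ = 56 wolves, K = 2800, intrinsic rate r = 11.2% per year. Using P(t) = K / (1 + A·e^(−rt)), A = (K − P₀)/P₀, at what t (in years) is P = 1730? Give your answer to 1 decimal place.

t ≈ 39.0 years

A = (2800 − 56)/56 = 49
1730 = 2800/(1 + 49·e^(−0.112t)) → 1 + 49·e^(−0.112t) = 1.6185
e^(−0.112t) = 0.012622 → t = ln(79.2243)/0.112 = 4.37228/0.112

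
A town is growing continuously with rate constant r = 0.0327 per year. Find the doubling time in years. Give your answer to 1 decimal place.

doubling time = ln(2) / |r| = 0.69315 / 0.0327

doubling time ≈ 21.2 years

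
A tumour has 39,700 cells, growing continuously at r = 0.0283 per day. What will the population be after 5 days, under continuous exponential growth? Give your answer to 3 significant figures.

≈ 45,700 cells

P(5) = 39700 · e^(0.0283·5) = 39700 · e^(0.1415)
= 39700 · 1.152 ≈ 45734.42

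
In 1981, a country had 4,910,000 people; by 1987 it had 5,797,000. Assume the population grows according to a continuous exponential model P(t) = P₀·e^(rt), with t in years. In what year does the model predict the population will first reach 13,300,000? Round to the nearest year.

year 2017

r = ln(5797000/4910000) / 6 = 0.16607/6 ≈ 0.027678 per year
t = ln(13300000/4910000) / r = 0.99649/0.027678 ≈ 36 years after 1981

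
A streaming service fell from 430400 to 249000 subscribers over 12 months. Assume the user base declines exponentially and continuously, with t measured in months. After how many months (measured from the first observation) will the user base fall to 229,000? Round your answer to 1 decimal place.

r = ln(249000/430400) / 12 ≈ -0.045605 per month
t = ln(229000/430400) / r = -0.63099 / -0.045605 ≈ 13.836

t ≈ 13.8 months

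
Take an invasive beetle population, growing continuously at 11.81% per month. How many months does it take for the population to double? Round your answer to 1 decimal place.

doubling time = ln(2) / |r| = 0.69315 / 0.1181

doubling time ≈ 5.9 months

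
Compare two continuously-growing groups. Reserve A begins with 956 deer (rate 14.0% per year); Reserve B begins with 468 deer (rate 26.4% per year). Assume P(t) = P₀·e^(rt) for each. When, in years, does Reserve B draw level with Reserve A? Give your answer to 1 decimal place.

t ≈ 5.8 years

956·e^(0.14t) = 468·e^(0.264t)
956/468 = e^((0.264 − 0.14)t) → ln(2.04274) = 0.124·t
t = 0.71429 / 0.124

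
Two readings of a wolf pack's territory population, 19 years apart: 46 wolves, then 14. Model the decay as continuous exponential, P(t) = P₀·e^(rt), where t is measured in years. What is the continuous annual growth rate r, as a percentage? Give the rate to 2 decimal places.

14 = 46 · e^(r·19)
e^(19r) = 14/46 = 0.30435
r = ln(0.30435) / 19 = -1.18958 / 19

r ≈ -6.26% per year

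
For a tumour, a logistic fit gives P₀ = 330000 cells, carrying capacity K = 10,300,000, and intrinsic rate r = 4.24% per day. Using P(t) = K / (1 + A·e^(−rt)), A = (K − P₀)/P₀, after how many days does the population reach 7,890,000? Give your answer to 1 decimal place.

A = (10300000 − 330000)/330000 = 30.21212
7890000 = 10300000/(1 + 30.21212·e^(−0.0424t)) → 1 + 30.21212·e^(−0.0424t) = 1.30545
e^(−0.0424t) = 0.01011 → t = ln(98.91022)/0.0424 = 4.59421/0.0424

t ≈ 108.4 days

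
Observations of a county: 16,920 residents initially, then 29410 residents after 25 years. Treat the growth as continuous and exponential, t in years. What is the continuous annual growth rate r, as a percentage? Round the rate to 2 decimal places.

29410 = 16920 · e^(r·25)
e^(25r) = 29410/16920 = 1.73818
r = ln(1.73818) / 25 = 0.55284 / 25

r ≈ 2.21% per year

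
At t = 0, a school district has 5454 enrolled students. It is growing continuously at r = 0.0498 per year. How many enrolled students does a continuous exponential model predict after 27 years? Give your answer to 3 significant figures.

P(27) = 5454 · e^(0.0498·27) = 5454 · e^(1.3446)
= 5454 · 3.83665 ≈ 20925.1

≈ 20,900 enrolled students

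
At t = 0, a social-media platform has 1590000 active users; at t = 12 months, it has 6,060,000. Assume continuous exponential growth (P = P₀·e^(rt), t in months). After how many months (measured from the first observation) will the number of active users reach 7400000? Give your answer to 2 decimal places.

r = ln(6060000/1590000) / 12 ≈ 0.111498 per month
t = ln(7400000/1590000) / r = 1.53775 / 0.111498 ≈ 13.792

t ≈ 13.79 months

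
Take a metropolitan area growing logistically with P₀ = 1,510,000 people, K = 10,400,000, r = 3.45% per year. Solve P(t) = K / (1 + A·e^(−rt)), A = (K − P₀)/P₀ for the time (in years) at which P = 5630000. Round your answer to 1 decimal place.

A = (10400000 − 1510000)/1510000 = 5.88742
5630000 = 10400000/(1 + 5.88742·e^(−0.0345t)) → 1 + 5.88742·e^(−0.0345t) = 1.84725
e^(−0.0345t) = 0.143908 → t = ln(6.94888)/0.0345 = 1.93858/0.0345

t ≈ 56.2 years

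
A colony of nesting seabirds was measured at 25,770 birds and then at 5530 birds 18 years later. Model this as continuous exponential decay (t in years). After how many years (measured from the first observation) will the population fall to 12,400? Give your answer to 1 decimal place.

t ≈ 8.6 years

r = ln(5530/25770) / 18 ≈ -0.085501 per year
t = ln(12400/25770) / r = -0.73151 / -0.085501 ≈ 8.556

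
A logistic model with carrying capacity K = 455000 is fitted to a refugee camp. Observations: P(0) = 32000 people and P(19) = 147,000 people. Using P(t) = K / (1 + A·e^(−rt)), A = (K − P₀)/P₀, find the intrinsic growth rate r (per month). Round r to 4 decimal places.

A = (455000 − 32000)/32000 = 13.21875
147000 = 455000/(1 + 13.21875·e^(−r·19)) → e^(−19r) = (3.09524 − 1)/13.21875 = 0.158505
r = −ln(0.158505)/19 = 1.84197/19

r ≈ 0.0969 per month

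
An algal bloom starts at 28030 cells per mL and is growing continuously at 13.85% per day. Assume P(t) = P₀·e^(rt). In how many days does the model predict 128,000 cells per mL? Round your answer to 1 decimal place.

128000 = 28030 · e^(0.1385·t)
t = ln(128000/28030) / 0.1385 = ln(4.56654) / 0.1385 = 1.51875 / 0.1385

t ≈ 11.0 days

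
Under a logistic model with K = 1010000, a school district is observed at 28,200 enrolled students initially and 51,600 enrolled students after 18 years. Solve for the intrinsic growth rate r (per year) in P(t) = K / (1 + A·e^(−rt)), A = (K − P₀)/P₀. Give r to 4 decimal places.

r ≈ 0.0349 per year

A = (1010000 − 28200)/28200 = 34.8156
51600 = 1010000/(1 + 34.8156·e^(−r·18)) → e^(−18r) = (19.57364 − 1)/34.8156 = 0.533486
r = −ln(0.533486)/18 = 0.62832/18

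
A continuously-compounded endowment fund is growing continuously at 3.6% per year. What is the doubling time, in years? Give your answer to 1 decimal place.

doubling time ≈ 19.3 years

doubling time = ln(2) / |r| = 0.69315 / 0.036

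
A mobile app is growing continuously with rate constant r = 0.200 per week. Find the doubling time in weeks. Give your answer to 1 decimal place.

doubling time = ln(2) / |r| = 0.69315 / 0.2

doubling time ≈ 3.5 weeks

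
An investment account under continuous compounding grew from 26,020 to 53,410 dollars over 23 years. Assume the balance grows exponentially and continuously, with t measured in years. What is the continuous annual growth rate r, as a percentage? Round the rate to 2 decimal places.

53410 = 26020 · e^(r·23)
e^(23r) = 53410/26020 = 2.05265
r = ln(2.05265) / 23 = 0.71913 / 23

r ≈ 3.13% per year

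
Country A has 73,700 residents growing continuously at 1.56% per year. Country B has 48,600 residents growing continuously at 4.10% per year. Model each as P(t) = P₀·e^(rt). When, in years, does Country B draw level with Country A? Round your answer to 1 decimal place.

73700·e^(0.0156t) = 48600·e^(0.041t)
73700/48600 = e^((0.041 − 0.0156)t) → ln(1.51646) = 0.0254·t
t = 0.41638 / 0.0254

t ≈ 16.4 years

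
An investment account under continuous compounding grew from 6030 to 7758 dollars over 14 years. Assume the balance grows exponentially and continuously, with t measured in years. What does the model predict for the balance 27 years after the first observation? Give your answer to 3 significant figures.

r = ln(7758/6030) / 14 ≈ 0.017998 per year
P(27) = 6030 · e^(0.017998·27) = 6030 · 1.62573 ≈ 9803.15

≈ 9,800 dollars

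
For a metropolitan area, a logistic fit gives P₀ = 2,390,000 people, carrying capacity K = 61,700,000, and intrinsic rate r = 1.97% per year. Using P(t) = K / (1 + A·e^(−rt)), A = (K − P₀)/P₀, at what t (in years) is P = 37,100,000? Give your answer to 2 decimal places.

A = (61700000 − 2390000)/2390000 = 24.8159
37100000 = 61700000/(1 + 24.8159·e^(−0.0197t)) → 1 + 24.8159·e^(−0.0197t) = 1.66307
e^(−0.0197t) = 0.02672 → t = ln(37.4256)/0.0197 = 3.62236/0.0197

t ≈ 183.88 years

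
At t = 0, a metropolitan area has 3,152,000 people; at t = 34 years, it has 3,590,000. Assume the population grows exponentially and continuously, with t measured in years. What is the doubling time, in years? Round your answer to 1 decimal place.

r = ln(3590000/3152000) / 34 = ln(1.13896) / 34 ≈ 0.003827 per year
doubling time = ln 2 / |r| = 0.69315 / 0.003827

doubling time ≈ 181.1 years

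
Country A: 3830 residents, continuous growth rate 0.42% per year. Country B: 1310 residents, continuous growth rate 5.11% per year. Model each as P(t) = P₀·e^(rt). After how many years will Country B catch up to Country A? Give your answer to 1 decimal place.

t ≈ 22.9 years

3830·e^(0.0042t) = 1310·e^(0.0511t)
3830/1310 = e^((0.0511 − 0.0042)t) → ln(2.92366) = 0.0469·t
t = 1.07284 / 0.0469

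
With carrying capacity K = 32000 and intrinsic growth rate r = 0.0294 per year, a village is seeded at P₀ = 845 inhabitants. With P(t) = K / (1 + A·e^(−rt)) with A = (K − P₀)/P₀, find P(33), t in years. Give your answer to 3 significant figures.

≈ 2,140 inhabitants

A = (32000 − 845)/845 = 36.86982
P(33) = 32000 / (1 + 36.86982·e^(−0.0294·33)) = 32000 / (1 + 36.86982·0.379007)
= 32000 / 14.97393 ≈ 2137.05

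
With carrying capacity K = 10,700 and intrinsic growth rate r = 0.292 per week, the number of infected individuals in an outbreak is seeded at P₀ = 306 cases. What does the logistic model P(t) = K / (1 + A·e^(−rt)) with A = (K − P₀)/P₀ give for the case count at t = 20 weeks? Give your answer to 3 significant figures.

A = (10700 − 306)/306 = 33.96732
P(20) = 10700 / (1 + 33.96732·e^(−0.292·20)) = 10700 / (1 + 33.96732·0.002909)
= 10700 / 1.09881 ≈ 9737.85

≈ 9,740 cases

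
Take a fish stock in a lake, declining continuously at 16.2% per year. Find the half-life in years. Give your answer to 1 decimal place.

half-life ≈ 4.3 years

half-life = ln(2) / |r| = 0.69315 / 0.162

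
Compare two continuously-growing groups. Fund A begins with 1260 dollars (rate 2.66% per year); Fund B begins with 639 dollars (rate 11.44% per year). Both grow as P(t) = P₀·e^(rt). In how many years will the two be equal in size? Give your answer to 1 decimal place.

t ≈ 7.7 years

1260·e^(0.0266t) = 639·e^(0.1144t)
1260/639 = e^((0.1144 − 0.0266)t) → ln(1.97183) = 0.0878·t
t = 0.67896 / 0.0878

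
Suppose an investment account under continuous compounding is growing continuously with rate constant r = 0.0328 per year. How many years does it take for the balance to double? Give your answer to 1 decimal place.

doubling time ≈ 21.1 years

doubling time = ln(2) / |r| = 0.69315 / 0.0328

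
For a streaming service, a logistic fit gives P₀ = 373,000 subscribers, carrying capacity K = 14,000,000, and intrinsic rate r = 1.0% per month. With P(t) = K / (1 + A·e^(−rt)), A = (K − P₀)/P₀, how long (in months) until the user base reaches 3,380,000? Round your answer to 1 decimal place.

A = (14000000 − 373000)/373000 = 36.53351
3380000 = 14000000/(1 + 36.53351·e^(−0.01t)) → 1 + 36.53351·e^(−0.01t) = 4.14201
e^(−0.01t) = 0.086004 → t = ln(11.62743)/0.01 = 2.45337/0.01

t ≈ 245.3 months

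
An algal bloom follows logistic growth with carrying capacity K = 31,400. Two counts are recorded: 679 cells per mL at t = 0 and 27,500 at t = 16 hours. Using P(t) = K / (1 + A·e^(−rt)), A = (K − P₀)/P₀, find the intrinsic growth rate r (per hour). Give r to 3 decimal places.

A = (31400 − 679)/679 = 45.24448
27500 = 31400/(1 + 45.24448·e^(−r·16)) → e^(−16r) = (1.14182 − 1)/45.24448 = 0.003134
r = −ln(0.003134)/16 = 5.76529/16

r ≈ 0.360 per hour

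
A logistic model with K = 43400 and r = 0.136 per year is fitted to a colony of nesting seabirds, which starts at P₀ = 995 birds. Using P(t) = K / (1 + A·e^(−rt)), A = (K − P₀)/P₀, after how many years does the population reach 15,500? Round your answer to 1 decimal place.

A = (43400 − 995)/995 = 42.61809
15500 = 43400/(1 + 42.61809·e^(−0.136t)) → 1 + 42.61809·e^(−0.136t) = 2.8
e^(−0.136t) = 0.042236 → t = ln(23.67672)/0.136 = 3.16449/0.136

t ≈ 23.3 years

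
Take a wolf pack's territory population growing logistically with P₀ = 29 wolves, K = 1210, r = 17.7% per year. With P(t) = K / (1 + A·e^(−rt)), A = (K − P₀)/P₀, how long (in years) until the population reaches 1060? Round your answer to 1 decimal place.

A = (1210 − 29)/29 = 40.72414
1060 = 1210/(1 + 40.72414·e^(−0.177t)) → 1 + 40.72414·e^(−0.177t) = 1.14151
e^(−0.177t) = 0.003475 → t = ln(287.78391)/0.177 = 5.66221/0.177

t ≈ 32.0 years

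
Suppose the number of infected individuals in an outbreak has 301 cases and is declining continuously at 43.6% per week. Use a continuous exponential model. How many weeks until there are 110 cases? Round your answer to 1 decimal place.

t ≈ 2.3 weeks

110 = 301 · e^(-0.436·t)
t = ln(110/301) / -0.436 = ln(0.36545) / -0.436 = -1.00663 / -0.436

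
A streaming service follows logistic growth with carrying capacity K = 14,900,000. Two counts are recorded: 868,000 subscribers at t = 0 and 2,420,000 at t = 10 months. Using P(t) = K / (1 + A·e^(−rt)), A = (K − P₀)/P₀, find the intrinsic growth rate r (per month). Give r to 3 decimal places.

r ≈ 0.114 per month

A = (14900000 − 868000)/868000 = 16.1659
2420000 = 14900000/(1 + 16.1659·e^(−r·10)) → e^(−10r) = (6.15702 − 1)/16.1659 = 0.319006
r = −ln(0.319006)/10 = 1.14254/10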